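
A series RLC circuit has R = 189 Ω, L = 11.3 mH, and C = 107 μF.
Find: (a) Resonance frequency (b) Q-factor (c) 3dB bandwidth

Step 1 — Resonance condition Im(Z)=0 gives ω₀ = 1/√(LC).
Step 2 — ω₀ = 1/√(0.0113·0.000107) = 909.4 rad/s.
Step 3 — f₀ = ω₀/(2π) = 144.7 Hz.
Step 4 — Series Q: Q = ω₀L/R = 909.4·0.0113/189 = 0.05437.
Step 5 — 3dB bandwidth: Δω = ω₀/Q = 1.673e+04 rad/s; BW = Δω/(2π) = 2662 Hz.

(a) f₀ = 144.7 Hz  (b) Q = 0.05437  (c) BW = 2662 Hz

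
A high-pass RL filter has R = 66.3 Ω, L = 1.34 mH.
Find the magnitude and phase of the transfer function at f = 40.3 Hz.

Step 1 — Angular frequency: ω = 2π·40.3 = 253.2 rad/s.
Step 2 — Transfer function: H(jω) = jωL/(R + jωL).
Step 3 — Numerator jωL = j·0.3393; denominator R + jωL = 66.3 + j0.3393.
Step 4 — H = 2.619e-05 + j0.005118.
Step 5 — Magnitude: |H| = 0.005118 (-45.8 dB); phase: φ = 89.7°.

|H| = 0.005118 (-45.8 dB), φ = 89.7°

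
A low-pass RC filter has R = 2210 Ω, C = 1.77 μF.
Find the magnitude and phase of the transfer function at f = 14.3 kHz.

Step 1 — Angular frequency: ω = 2π·1.43e+04 = 8.985e+04 rad/s.
Step 2 — Transfer function: H(jω) = 1/(1 + jωRC).
Step 3 — Denominator: 1 + jωRC = 1 + j·8.985e+04·2210·1.77e-06 = 1 + j351.5.
Step 4 — H = 8.095e-06 - j0.002845.
Step 5 — Magnitude: |H| = 0.002845 (-50.9 dB); phase: φ = -89.8°.

|H| = 0.002845 (-50.9 dB), φ = -89.8°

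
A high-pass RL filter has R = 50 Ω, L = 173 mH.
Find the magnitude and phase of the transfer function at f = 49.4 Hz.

Step 1 — Angular frequency: ω = 2π·49.4 = 310.4 rad/s.
Step 2 — Transfer function: H(jω) = jωL/(R + jωL).
Step 3 — Numerator jωL = j·53.7; denominator R + jωL = 50 + j53.7.
Step 4 — H = 0.5356 + j0.4987.
Step 5 — Magnitude: |H| = 0.7319 (-2.7 dB); phase: φ = 43.0°.

|H| = 0.7319 (-2.7 dB), φ = 43.0°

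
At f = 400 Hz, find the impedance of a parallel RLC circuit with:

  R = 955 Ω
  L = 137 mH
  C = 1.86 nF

Step 1 — Angular frequency: ω = 2π·f = 2π·400 = 2513 rad/s.
Step 2 — Component impedances:
  R: Z = R = 955 Ω
  L: Z = jωL = j·2513·0.137 = 0 + j344.3 Ω
  C: Z = 1/(jωC) = -j/(ω·C) = 0 - j2.139e+05 Ω
Step 3 — Parallel combination: 1/Z_total = 1/R + 1/L + 1/C; Z_total = 110.2 + j305.1 Ω = 324.4∠70.1° Ω.

Z = 110.2 + j305.1 Ω = 324.4∠70.1° Ω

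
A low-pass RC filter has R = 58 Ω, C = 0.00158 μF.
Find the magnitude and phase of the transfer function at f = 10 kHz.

Step 1 — Angular frequency: ω = 2π·1e+04 = 6.283e+04 rad/s.
Step 2 — Transfer function: H(jω) = 1/(1 + jωRC).
Step 3 — Denominator: 1 + jωRC = 1 + j·6.283e+04·58·1.58e-09 = 1 + j0.005758.
Step 4 — H = 1 - j0.005758.
Step 5 — Magnitude: |H| = 1 (-0.0 dB); phase: φ = -0.3°.

|H| = 1 (-0.0 dB), φ = -0.3°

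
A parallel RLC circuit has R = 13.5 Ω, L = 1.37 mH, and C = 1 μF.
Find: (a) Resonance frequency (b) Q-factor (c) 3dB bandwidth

Step 1 — Resonance: ω₀ = 1/√(LC) = 1/√(0.00137·1e-06) = 2.702e+04 rad/s.
Step 2 — f₀ = ω₀/(2π) = 4300 Hz.
Step 3 — Parallel Q: Q = R/(ω₀L) = 13.5/(2.702e+04·0.00137) = 0.3647.
Step 4 — Bandwidth: Δω = ω₀/Q = 7.407e+04 rad/s; BW = Δω/(2π) = 1.179e+04 Hz.

(a) f₀ = 4300 Hz  (b) Q = 0.3647  (c) BW = 1.179e+04 Hz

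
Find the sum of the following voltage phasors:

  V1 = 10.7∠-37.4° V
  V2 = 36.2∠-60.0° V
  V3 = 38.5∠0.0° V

Step 1 — Convert each phasor to rectangular form:
  V1 = 10.7·(cos(-37.4°) + j·sin(-37.4°)) = 8.5 - j6.499 V
  V2 = 36.2·(cos(-60.0°) + j·sin(-60.0°)) = 18.1 - j31.35 V
  V3 = 38.5·(cos(0.0°) + j·sin(0.0°)) = 38.5 V
Step 2 — Sum components: V_total = 65.1 - j37.85 V.
Step 3 — Convert to polar: |V_total| = 75.3 V, ∠V_total = -30.2°.

V_total = 75.3∠-30.2° V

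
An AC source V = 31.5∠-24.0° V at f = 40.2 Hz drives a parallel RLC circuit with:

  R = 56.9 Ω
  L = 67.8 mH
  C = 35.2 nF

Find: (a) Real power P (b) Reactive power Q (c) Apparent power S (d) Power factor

Step 1 — Angular frequency: ω = 2π·f = 2π·40.2 = 252.6 rad/s.
Step 2 — Component impedances:
  R: Z = R = 56.9 Ω
  L: Z = jωL = j·252.6·0.0678 = 0 + j17.13 Ω
  C: Z = 1/(jωC) = -j/(ω·C) = 0 - j1.125e+05 Ω
Step 3 — Parallel combination: 1/Z_total = 1/R + 1/L + 1/C; Z_total = 4.727 + j15.7 Ω = 16.4∠73.2° Ω.
Step 4 — Source phasor: V = 31.5∠-24.0° V = 28.78 - j12.81 V.
Step 5 — Current: I = V / Z = -0.2423 - j1.905 A = 1.921∠-97.2° A.
Step 6 — Complex power: S = V·I* = 17.44 + j57.93 VA.
Step 7 — Real power: P = Re(S) = 17.44 W.
Step 8 — Reactive power: Q = Im(S) = 57.93 VAR.
Step 9 — Apparent power: |S| = 60.5 VA.
Step 10 — Power factor: PF = P/|S| = 0.2882 (lagging).

(a) P = 17.44 W  (b) Q = 57.93 VAR  (c) S = 60.5 VA  (d) PF = 0.2882 (lagging)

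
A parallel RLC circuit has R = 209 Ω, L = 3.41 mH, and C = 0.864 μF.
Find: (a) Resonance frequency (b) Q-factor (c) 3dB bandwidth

Step 1 — Resonance: ω₀ = 1/√(LC) = 1/√(0.00341·8.64e-07) = 1.842e+04 rad/s.
Step 2 — f₀ = ω₀/(2π) = 2932 Hz.
Step 3 — Parallel Q: Q = R/(ω₀L) = 209/(1.842e+04·0.00341) = 3.327.
Step 4 — Bandwidth: Δω = ω₀/Q = 5538 rad/s; BW = Δω/(2π) = 881.4 Hz.

(a) f₀ = 2932 Hz  (b) Q = 3.327  (c) BW = 881.4 Hz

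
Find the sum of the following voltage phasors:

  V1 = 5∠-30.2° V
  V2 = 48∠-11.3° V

Step 1 — Convert each phasor to rectangular form:
  V1 = 5·(cos(-30.2°) + j·sin(-30.2°)) = 4.321 - j2.515 V
  V2 = 48·(cos(-11.3°) + j·sin(-11.3°)) = 47.07 - j9.405 V
Step 2 — Sum components: V_total = 51.39 - j11.92 V.
Step 3 — Convert to polar: |V_total| = 52.76 V, ∠V_total = -13.1°.

V_total = 52.76∠-13.1° V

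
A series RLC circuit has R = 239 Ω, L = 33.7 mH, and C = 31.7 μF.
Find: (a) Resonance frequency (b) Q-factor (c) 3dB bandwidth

Step 1 — Resonance condition Im(Z)=0 gives ω₀ = 1/√(LC).
Step 2 — ω₀ = 1/√(0.0337·3.17e-05) = 967.5 rad/s.
Step 3 — f₀ = ω₀/(2π) = 154 Hz.
Step 4 — Series Q: Q = ω₀L/R = 967.5·0.0337/239 = 0.1364.
Step 5 — 3dB bandwidth: Δω = ω₀/Q = 7092 rad/s; BW = Δω/(2π) = 1129 Hz.

(a) f₀ = 154 Hz  (b) Q = 0.1364  (c) BW = 1129 Hz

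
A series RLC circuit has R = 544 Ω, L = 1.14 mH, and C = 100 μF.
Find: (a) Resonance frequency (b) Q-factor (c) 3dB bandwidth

Step 1 — Resonance: ω₀ = 1/√(LC) = 1/√(0.00114·0.0001) = 2962 rad/s.
Step 2 — f₀ = ω₀/(2π) = 471.4 Hz.
Step 3 — Series Q: Q = ω₀L/R = 2962·0.00114/544 = 0.006207.
Step 4 — Bandwidth: Δω = ω₀/Q = 4.772e+05 rad/s; BW = Δω/(2π) = 7.595e+04 Hz.

(a) f₀ = 471.4 Hz  (b) Q = 0.006207  (c) BW = 7.595e+04 Hz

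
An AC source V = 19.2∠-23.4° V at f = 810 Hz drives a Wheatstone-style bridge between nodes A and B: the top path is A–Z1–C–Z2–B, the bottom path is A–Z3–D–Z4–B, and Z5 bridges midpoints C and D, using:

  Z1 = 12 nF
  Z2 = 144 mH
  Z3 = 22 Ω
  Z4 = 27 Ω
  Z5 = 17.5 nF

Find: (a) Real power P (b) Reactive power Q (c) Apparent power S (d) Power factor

Step 1 — Angular frequency: ω = 2π·f = 2π·810 = 5089 rad/s.
Step 2 — Component impedances:
  Z1: Z = 1/(jωC) = -j/(ω·C) = 0 - j1.637e+04 Ω
  Z2: Z = jωL = j·5089·0.144 = 0 + j732.9 Ω
  Z3: Z = R = 22 Ω
  Z4: Z = R = 27 Ω
  Z5: Z = 1/(jωC) = -j/(ω·C) = 0 - j1.123e+04 Ω
Step 3 — Bridge requires nodal analysis (the Z5 bridge couples midpoints C and D, so the two paths cannot be reduced to a simple series/parallel combination). Setting node B to ground and injecting 1 A at node A, the 3-node admittance system at A, C, D solves to V_A = Z_AB = 49 - j0.2355 Ω = 49∠-0.3° Ω.
Step 4 — Source phasor: V = 19.2∠-23.4° V = 17.62 - j7.625 V.
Step 5 — Current: I = V / Z = 0.3604 - j0.1539 A = 0.3918∠-23.1° A.
Step 6 — Complex power: S = V·I* = 7.523 - j0.03617 VA.
Step 7 — Real power: P = Re(S) = 7.523 W.
Step 8 — Reactive power: Q = Im(S) = -0.03617 VAR.
Step 9 — Apparent power: |S| = 7.523 VA.
Step 10 — Power factor: PF = P/|S| = 1 (leading).

(a) P = 7.523 W  (b) Q = -0.03617 VAR  (c) S = 7.523 VA  (d) PF = 1 (leading)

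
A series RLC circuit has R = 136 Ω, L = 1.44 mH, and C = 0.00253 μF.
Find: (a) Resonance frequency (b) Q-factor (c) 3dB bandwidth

Step 1 — Resonance condition Im(Z)=0 gives ω₀ = 1/√(LC).
Step 2 — ω₀ = 1/√(0.00144·2.53e-09) = 5.239e+05 rad/s.
Step 3 — f₀ = ω₀/(2π) = 8.338e+04 Hz.
Step 4 — Series Q: Q = ω₀L/R = 5.239e+05·0.00144/136 = 5.547.
Step 5 — 3dB bandwidth: Δω = ω₀/Q = 9.444e+04 rad/s; BW = Δω/(2π) = 1.503e+04 Hz.

(a) f₀ = 8.338e+04 Hz  (b) Q = 5.547  (c) BW = 1.503e+04 Hz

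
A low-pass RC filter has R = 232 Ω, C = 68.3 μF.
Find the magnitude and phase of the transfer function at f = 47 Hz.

Step 1 — Angular frequency: ω = 2π·47 = 295.3 rad/s.
Step 2 — Transfer function: H(jω) = 1/(1 + jωRC).
Step 3 — Denominator: 1 + jωRC = 1 + j·295.3·232·6.83e-05 = 1 + j4.679.
Step 4 — H = 0.04367 - j0.2044.
Step 5 — Magnitude: |H| = 0.209 (-13.6 dB); phase: φ = -77.9°.

|H| = 0.209 (-13.6 dB), φ = -77.9°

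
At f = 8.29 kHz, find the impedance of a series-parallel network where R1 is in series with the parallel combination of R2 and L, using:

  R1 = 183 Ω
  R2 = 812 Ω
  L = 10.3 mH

Step 1 — Angular frequency: ω = 2π·f = 2π·8290 = 5.209e+04 rad/s.
Step 2 — Component impedances:
  R1: Z = R = 183 Ω
  R2: Z = R = 812 Ω
  L: Z = jωL = j·5.209e+04·0.0103 = 0 + j536.5 Ω
Step 3 — Parallel branch: R2 || L = 1/(1/R2 + 1/L) = 246.8 + j373.5 Ω.
Step 4 — Series with R1: Z_total = R1 + (R2 || L) = 429.8 + j373.5 Ω = 569.4∠41.0° Ω.

Z = 429.8 + j373.5 Ω = 569.4∠41.0° Ω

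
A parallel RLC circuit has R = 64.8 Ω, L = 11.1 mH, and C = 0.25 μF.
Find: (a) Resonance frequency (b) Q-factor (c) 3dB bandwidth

Step 1 — Resonance: ω₀ = 1/√(LC) = 1/√(0.0111·2.5e-07) = 1.898e+04 rad/s.
Step 2 — f₀ = ω₀/(2π) = 3021 Hz.
Step 3 — Parallel Q: Q = R/(ω₀L) = 64.8/(1.898e+04·0.0111) = 0.3075.
Step 4 — Bandwidth: Δω = ω₀/Q = 6.173e+04 rad/s; BW = Δω/(2π) = 9824 Hz.

(a) f₀ = 3021 Hz  (b) Q = 0.3075  (c) BW = 9824 Hz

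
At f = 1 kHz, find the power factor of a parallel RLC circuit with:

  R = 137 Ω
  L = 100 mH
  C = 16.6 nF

Step 1 — Angular frequency: ω = 2π·f = 2π·1000 = 6283 rad/s.
Step 2 — Component impedances:
  R: Z = R = 137 Ω
  L: Z = jωL = j·6283·0.1 = 0 + j628.3 Ω
  C: Z = 1/(jωC) = -j/(ω·C) = 0 - j9588 Ω
Step 3 — Parallel combination: 1/Z_total = 1/R + 1/L + 1/C; Z_total = 131.5 + j26.8 Ω = 134.2∠11.5° Ω.
Step 4 — Power factor: PF = cos(φ) = Re(Z)/|Z| = 131.5/134.2 = 0.9799.
Step 5 — Type: Im(Z) = 26.8 ⇒ lagging (phase φ = 11.5°).

PF = 0.9799 (lagging, φ = 11.5°)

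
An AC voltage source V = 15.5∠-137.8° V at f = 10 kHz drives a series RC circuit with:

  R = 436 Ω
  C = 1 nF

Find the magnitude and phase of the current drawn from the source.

Step 1 — Angular frequency: ω = 2π·f = 2π·1e+04 = 6.283e+04 rad/s.
Step 2 — Component impedances:
  R: Z = R = 436 Ω
  C: Z = 1/(jωC) = -j/(ω·C) = 0 - j1.592e+04 Ω
Step 3 — Series combination: Z_total = R + C = 436 - j1.592e+04 Ω = 1.592e+04∠-88.4° Ω.
Step 4 — Source phasor: V = 15.5∠-137.8° V = -11.48 - j10.41 V.
Step 5 — Ohm's law: I = V / Z_total = (-11.48 - j10.41) / (436 - j1.592e+04) = 0.0006339 - j0.0007388 A.
Step 6 — Convert to polar: |I| = 0.0009735 A, ∠I = -49.4°.

I = 0.0009735∠-49.4° A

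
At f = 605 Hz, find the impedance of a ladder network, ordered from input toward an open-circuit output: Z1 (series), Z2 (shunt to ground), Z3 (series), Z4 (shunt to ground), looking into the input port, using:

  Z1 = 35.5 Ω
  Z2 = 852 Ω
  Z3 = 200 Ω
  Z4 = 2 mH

Step 1 — Angular frequency: ω = 2π·f = 2π·605 = 3801 rad/s.
Step 2 — Component impedances:
  Z1: Z = R = 35.5 Ω
  Z2: Z = R = 852 Ω
  Z3: Z = R = 200 Ω
  Z4: Z = jωL = j·3801·0.002 = 0 + j7.603 Ω
Step 3 — Ladder network (open output): work backward from the far end, alternating series and parallel combinations. Z_in = 197.5 + j4.986 Ω = 197.6∠1.4° Ω.

Z = 197.5 + j4.986 Ω = 197.6∠1.4° Ω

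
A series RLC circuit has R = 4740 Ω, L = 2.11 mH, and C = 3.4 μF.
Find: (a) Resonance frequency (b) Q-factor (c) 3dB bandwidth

Step 1 — Resonance: ω₀ = 1/√(LC) = 1/√(0.00211·3.4e-06) = 1.181e+04 rad/s.
Step 2 — f₀ = ω₀/(2π) = 1879 Hz.
Step 3 — Series Q: Q = ω₀L/R = 1.181e+04·0.00211/4740 = 0.005256.
Step 4 — Bandwidth: Δω = ω₀/Q = 2.246e+06 rad/s; BW = Δω/(2π) = 3.575e+05 Hz.

(a) f₀ = 1879 Hz  (b) Q = 0.005256  (c) BW = 3.575e+05 Hz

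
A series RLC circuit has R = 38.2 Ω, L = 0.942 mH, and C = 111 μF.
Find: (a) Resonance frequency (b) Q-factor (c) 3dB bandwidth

Step 1 — Resonance: ω₀ = 1/√(LC) = 1/√(0.000942·0.000111) = 3093 rad/s.
Step 2 — f₀ = ω₀/(2π) = 492.2 Hz.
Step 3 — Series Q: Q = ω₀L/R = 3093·0.000942/38.2 = 0.07626.
Step 4 — Bandwidth: Δω = ω₀/Q = 4.055e+04 rad/s; BW = Δω/(2π) = 6454 Hz.

(a) f₀ = 492.2 Hz  (b) Q = 0.07626  (c) BW = 6454 Hz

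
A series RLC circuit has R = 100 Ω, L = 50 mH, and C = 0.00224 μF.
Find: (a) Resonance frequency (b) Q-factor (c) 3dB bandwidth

Step 1 — Resonance: ω₀ = 1/√(LC) = 1/√(0.05·2.24e-09) = 9.449e+04 rad/s.
Step 2 — f₀ = ω₀/(2π) = 1.504e+04 Hz.
Step 3 — Series Q: Q = ω₀L/R = 9.449e+04·0.05/100 = 47.25.
Step 4 — Bandwidth: Δω = ω₀/Q = 2000 rad/s; BW = Δω/(2π) = 318.3 Hz.

(a) f₀ = 1.504e+04 Hz  (b) Q = 47.25  (c) BW = 318.3 Hz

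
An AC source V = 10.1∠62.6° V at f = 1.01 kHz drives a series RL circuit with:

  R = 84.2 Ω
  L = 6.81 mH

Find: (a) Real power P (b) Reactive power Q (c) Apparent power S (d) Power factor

Step 1 — Angular frequency: ω = 2π·f = 2π·1010 = 6346 rad/s.
Step 2 — Component impedances:
  R: Z = R = 84.2 Ω
  L: Z = jωL = j·6346·0.00681 = 0 + j43.22 Ω
Step 3 — Series combination: Z_total = R + L = 84.2 + j43.22 Ω = 94.64∠27.2° Ω.
Step 4 — Source phasor: V = 10.1∠62.6° V = 4.648 + j8.967 V.
Step 5 — Current: I = V / Z = 0.08695 + j0.06187 A = 0.1067∠35.4° A.
Step 6 — Complex power: S = V·I* = 0.9589 + j0.4922 VA.
Step 7 — Real power: P = Re(S) = 0.9589 W.
Step 8 — Reactive power: Q = Im(S) = 0.4922 VAR.
Step 9 — Apparent power: |S| = 1.078 VA.
Step 10 — Power factor: PF = P/|S| = 0.8897 (lagging).

(a) P = 0.9589 W  (b) Q = 0.4922 VAR  (c) S = 1.078 VA  (d) PF = 0.8897 (lagging)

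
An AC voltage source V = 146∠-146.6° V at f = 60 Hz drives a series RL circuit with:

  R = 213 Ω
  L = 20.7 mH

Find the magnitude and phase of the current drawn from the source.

Step 1 — Angular frequency: ω = 2π·f = 2π·60 = 377 rad/s.
Step 2 — Component impedances:
  R: Z = R = 213 Ω
  L: Z = jωL = j·377·0.0207 = 0 + j7.804 Ω
Step 3 — Series combination: Z_total = R + L = 213 + j7.804 Ω = 213.1∠2.1° Ω.
Step 4 — Source phasor: V = 146∠-146.6° V = -121.9 - j80.37 V.
Step 5 — Ohm's law: I = V / Z_total = (-121.9 - j80.37) / (213 + j7.804) = -0.5853 - j0.3559 A.
Step 6 — Convert to polar: |I| = 0.685 A, ∠I = -148.7°.

I = 0.685∠-148.7° A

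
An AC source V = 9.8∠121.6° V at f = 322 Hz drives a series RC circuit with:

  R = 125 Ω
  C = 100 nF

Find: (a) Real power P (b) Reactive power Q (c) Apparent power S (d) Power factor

Step 1 — Angular frequency: ω = 2π·f = 2π·322 = 2023 rad/s.
Step 2 — Component impedances:
  R: Z = R = 125 Ω
  C: Z = 1/(jωC) = -j/(ω·C) = 0 - j4943 Ω
Step 3 — Series combination: Z_total = R + C = 125 - j4943 Ω = 4944∠-88.6° Ω.
Step 4 — Source phasor: V = 9.8∠121.6° V = -5.135 + j8.347 V.
Step 5 — Current: I = V / Z = -0.001714 - j0.0009956 A = 0.001982∠-149.8° A.
Step 6 — Complex power: S = V·I* = 0.0004911 - j0.01942 VA.
Step 7 — Real power: P = Re(S) = 0.0004911 W.
Step 8 — Reactive power: Q = Im(S) = -0.01942 VAR.
Step 9 — Apparent power: |S| = 0.01942 VA.
Step 10 — Power factor: PF = P/|S| = 0.02528 (leading).

(a) P = 0.0004911 W  (b) Q = -0.01942 VAR  (c) S = 0.01942 VA  (d) PF = 0.02528 (leading)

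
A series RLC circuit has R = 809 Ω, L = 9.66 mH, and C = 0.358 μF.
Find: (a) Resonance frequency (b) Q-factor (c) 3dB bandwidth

Step 1 — Resonance: ω₀ = 1/√(LC) = 1/√(0.00966·3.58e-07) = 1.7e+04 rad/s.
Step 2 — f₀ = ω₀/(2π) = 2706 Hz.
Step 3 — Series Q: Q = ω₀L/R = 1.7e+04·0.00966/809 = 0.203.
Step 4 — Bandwidth: Δω = ω₀/Q = 8.375e+04 rad/s; BW = Δω/(2π) = 1.333e+04 Hz.

(a) f₀ = 2706 Hz  (b) Q = 0.203  (c) BW = 1.333e+04 Hz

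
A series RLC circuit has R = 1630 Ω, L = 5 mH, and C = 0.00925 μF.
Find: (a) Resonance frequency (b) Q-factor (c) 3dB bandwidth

Step 1 — Resonance: ω₀ = 1/√(LC) = 1/√(0.005·9.25e-09) = 1.47e+05 rad/s.
Step 2 — f₀ = ω₀/(2π) = 2.34e+04 Hz.
Step 3 — Series Q: Q = ω₀L/R = 1.47e+05·0.005/1630 = 0.4511.
Step 4 — Bandwidth: Δω = ω₀/Q = 3.26e+05 rad/s; BW = Δω/(2π) = 5.188e+04 Hz.

(a) f₀ = 2.34e+04 Hz  (b) Q = 0.4511  (c) BW = 5.188e+04 Hz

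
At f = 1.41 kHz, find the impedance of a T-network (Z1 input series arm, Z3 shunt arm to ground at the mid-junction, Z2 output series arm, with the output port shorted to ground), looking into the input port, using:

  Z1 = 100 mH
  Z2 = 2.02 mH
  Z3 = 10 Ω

Step 1 — Angular frequency: ω = 2π·f = 2π·1410 = 8859 rad/s.
Step 2 — Component impedances:
  Z1: Z = jωL = j·8859·0.1 = 0 + j885.9 Ω
  Z2: Z = jωL = j·8859·0.00202 = 0 + j17.9 Ω
  Z3: Z = R = 10 Ω
Step 3 — With the output port shorted to ground, the output series arm Z2 runs from the junction to ground; the shunt arm Z3 also runs from the junction to ground. They appear in parallel: Z3 || Z2 = 7.621 + j4.258 Ω.
Step 4 — Series with input arm Z1: Z_in = Z1 + (Z3 || Z2) = 7.621 + j890.2 Ω = 890.2∠89.5° Ω.

Z = 7.621 + j890.2 Ω = 890.2∠89.5° Ω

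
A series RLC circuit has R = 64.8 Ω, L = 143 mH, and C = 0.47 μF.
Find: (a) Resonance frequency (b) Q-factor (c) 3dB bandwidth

Step 1 — Resonance: ω₀ = 1/√(LC) = 1/√(0.143·4.7e-07) = 3857 rad/s.
Step 2 — f₀ = ω₀/(2π) = 613.9 Hz.
Step 3 — Series Q: Q = ω₀L/R = 3857·0.143/64.8 = 8.512.
Step 4 — Bandwidth: Δω = ω₀/Q = 453.1 rad/s; BW = Δω/(2π) = 72.12 Hz.

(a) f₀ = 613.9 Hz  (b) Q = 8.512  (c) BW = 72.12 Hz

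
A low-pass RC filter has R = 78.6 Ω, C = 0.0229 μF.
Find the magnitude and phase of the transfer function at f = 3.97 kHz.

Step 1 — Angular frequency: ω = 2π·3970 = 2.494e+04 rad/s.
Step 2 — Transfer function: H(jω) = 1/(1 + jωRC).
Step 3 — Denominator: 1 + jωRC = 1 + j·2.494e+04·78.6·2.29e-08 = 1 + j0.0449.
Step 4 — H = 0.998 - j0.04481.
Step 5 — Magnitude: |H| = 0.999 (-0.0 dB); phase: φ = -2.6°.

|H| = 0.999 (-0.0 dB), φ = -2.6°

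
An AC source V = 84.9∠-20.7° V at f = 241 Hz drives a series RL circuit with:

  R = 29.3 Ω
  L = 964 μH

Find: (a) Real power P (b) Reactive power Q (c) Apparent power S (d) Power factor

Step 1 — Angular frequency: ω = 2π·f = 2π·241 = 1514 rad/s.
Step 2 — Component impedances:
  R: Z = R = 29.3 Ω
  L: Z = jωL = j·1514·0.000964 = 0 + j1.46 Ω
Step 3 — Series combination: Z_total = R + L = 29.3 + j1.46 Ω = 29.34∠2.9° Ω.
Step 4 — Source phasor: V = 84.9∠-20.7° V = 79.42 - j30.01 V.
Step 5 — Current: I = V / Z = 2.653 - j1.156 A = 2.894∠-23.6° A.
Step 6 — Complex power: S = V·I* = 245.4 + j12.23 VA.
Step 7 — Real power: P = Re(S) = 245.4 W.
Step 8 — Reactive power: Q = Im(S) = 12.23 VAR.
Step 9 — Apparent power: |S| = 245.7 VA.
Step 10 — Power factor: PF = P/|S| = 0.9988 (lagging).

(a) P = 245.4 W  (b) Q = 12.23 VAR  (c) S = 245.7 VA  (d) PF = 0.9988 (lagging)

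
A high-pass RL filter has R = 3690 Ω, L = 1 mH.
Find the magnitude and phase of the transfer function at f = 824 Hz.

Step 1 — Angular frequency: ω = 2π·824 = 5177 rad/s.
Step 2 — Transfer function: H(jω) = jωL/(R + jωL).
Step 3 — Numerator jωL = j·5.177; denominator R + jωL = 3690 + j5.177.
Step 4 — H = 1.969e-06 + j0.001403.
Step 5 — Magnitude: |H| = 0.001403 (-57.1 dB); phase: φ = 89.9°.

|H| = 0.001403 (-57.1 dB), φ = 89.9°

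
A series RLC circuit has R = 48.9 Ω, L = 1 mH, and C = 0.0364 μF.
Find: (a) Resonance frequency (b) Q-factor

Step 1 — Resonance condition Im(Z)=0 gives ω₀ = 1/√(LC).
Step 2 — ω₀ = 1/√(0.001·3.64e-08) = 1.657e+05 rad/s.
Step 3 — f₀ = ω₀/(2π) = 2.638e+04 Hz.
Step 4 — Series Q: Q = ω₀L/R = 1.657e+05·0.001/48.9 = 3.39.

(a) f₀ = 2.638e+04 Hz  (b) Q = 3.39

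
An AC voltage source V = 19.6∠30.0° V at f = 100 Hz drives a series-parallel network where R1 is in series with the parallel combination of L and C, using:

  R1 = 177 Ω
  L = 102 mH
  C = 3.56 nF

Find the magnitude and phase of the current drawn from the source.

Step 1 — Angular frequency: ω = 2π·f = 2π·100 = 628.3 rad/s.
Step 2 — Component impedances:
  R1: Z = R = 177 Ω
  L: Z = jωL = j·628.3·0.102 = 0 + j64.09 Ω
  C: Z = 1/(jωC) = -j/(ω·C) = 0 - j4.471e+05 Ω
Step 3 — Parallel branch: L || C = 1/(1/L + 1/C) = 0 + j64.1 Ω.
Step 4 — Series with R1: Z_total = R1 + (L || C) = 177 + j64.1 Ω = 188.2∠19.9° Ω.
Step 5 — Source phasor: V = 19.6∠30.0° V = 16.97 + j9.8 V.
Step 6 — Ohm's law: I = V / Z_total = (16.97 + j9.8) / (177 + j64.1) = 0.1025 + j0.01825 A.
Step 7 — Convert to polar: |I| = 0.1041 A, ∠I = 10.1°.

I = 0.1041∠10.1° A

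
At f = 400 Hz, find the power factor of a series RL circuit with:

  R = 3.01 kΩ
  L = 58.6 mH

Step 1 — Angular frequency: ω = 2π·f = 2π·400 = 2513 rad/s.
Step 2 — Component impedances:
  R: Z = R = 3010 Ω
  L: Z = jωL = j·2513·0.0586 = 0 + j147.3 Ω
Step 3 — Series combination: Z_total = R + L = 3010 + j147.3 Ω = 3014∠2.8° Ω.
Step 4 — Power factor: PF = cos(φ) = Re(Z)/|Z| = 3010/3013.6 = 0.9988.
Step 5 — Type: Im(Z) = 147.3 ⇒ lagging (phase φ = 2.8°).

PF = 0.9988 (lagging, φ = 2.8°)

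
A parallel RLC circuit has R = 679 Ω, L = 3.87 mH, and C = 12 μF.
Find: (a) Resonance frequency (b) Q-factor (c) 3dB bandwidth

Step 1 — Resonance: ω₀ = 1/√(LC) = 1/√(0.00387·1.2e-05) = 4640 rad/s.
Step 2 — f₀ = ω₀/(2π) = 738.5 Hz.
Step 3 — Parallel Q: Q = R/(ω₀L) = 679/(4640·0.00387) = 37.81.
Step 4 — Bandwidth: Δω = ω₀/Q = 122.7 rad/s; BW = Δω/(2π) = 19.53 Hz.

(a) f₀ = 738.5 Hz  (b) Q = 37.81  (c) BW = 19.53 Hz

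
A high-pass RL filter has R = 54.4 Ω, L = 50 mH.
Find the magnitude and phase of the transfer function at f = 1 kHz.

Step 1 — Angular frequency: ω = 2π·1000 = 6283 rad/s.
Step 2 — Transfer function: H(jω) = jωL/(R + jωL).
Step 3 — Numerator jωL = j·314.2; denominator R + jωL = 54.4 + j314.2.
Step 4 — H = 0.9709 + j0.1681.
Step 5 — Magnitude: |H| = 0.9853 (-0.1 dB); phase: φ = 9.8°.

|H| = 0.9853 (-0.1 dB), φ = 9.8°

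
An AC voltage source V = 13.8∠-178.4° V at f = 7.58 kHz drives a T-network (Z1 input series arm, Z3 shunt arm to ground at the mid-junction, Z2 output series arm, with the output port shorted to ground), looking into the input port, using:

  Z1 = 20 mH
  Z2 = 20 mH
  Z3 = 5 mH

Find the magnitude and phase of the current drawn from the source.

Step 1 — Angular frequency: ω = 2π·f = 2π·7580 = 4.763e+04 rad/s.
Step 2 — Component impedances:
  Z1: Z = jωL = j·4.763e+04·0.02 = 0 + j952.5 Ω
  Z2: Z = jωL = j·4.763e+04·0.02 = 0 + j952.5 Ω
  Z3: Z = jωL = j·4.763e+04·0.005 = 0 + j238.1 Ω
Step 3 — With the output port shorted to ground, the output series arm Z2 runs from the junction to ground; the shunt arm Z3 also runs from the junction to ground. They appear in parallel: Z3 || Z2 = 0 + j190.5 Ω.
Step 4 — Series with input arm Z1: Z_in = Z1 + (Z3 || Z2) = 0 + j1143 Ω = 1143∠90.0° Ω.
Step 5 — Source phasor: V = 13.8∠-178.4° V = -13.79 - j0.3853 V.
Step 6 — Ohm's law: I = V / Z_total = (-13.79 - j0.3853) / (0 + j1143) = -0.0003371 + j0.01207 A.
Step 7 — Convert to polar: |I| = 0.01207 A, ∠I = 91.6°.

I = 0.01207∠91.6° A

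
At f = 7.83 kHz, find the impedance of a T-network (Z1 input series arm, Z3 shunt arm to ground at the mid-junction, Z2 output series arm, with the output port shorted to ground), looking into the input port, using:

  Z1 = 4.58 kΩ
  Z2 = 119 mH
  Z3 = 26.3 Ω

Step 1 — Angular frequency: ω = 2π·f = 2π·7830 = 4.92e+04 rad/s.
Step 2 — Component impedances:
  Z1: Z = R = 4580 Ω
  Z2: Z = jωL = j·4.92e+04·0.119 = 0 + j5854 Ω
  Z3: Z = R = 26.3 Ω
Step 3 — With the output port shorted to ground, the output series arm Z2 runs from the junction to ground; the shunt arm Z3 also runs from the junction to ground. They appear in parallel: Z3 || Z2 = 26.3 + j0.1181 Ω.
Step 4 — Series with input arm Z1: Z_in = Z1 + (Z3 || Z2) = 4606 + j0.1181 Ω = 4606∠0.0° Ω.

Z = 4606 + j0.1181 Ω = 4606∠0.0° Ω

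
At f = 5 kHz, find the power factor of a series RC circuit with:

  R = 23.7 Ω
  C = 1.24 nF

Step 1 — Angular frequency: ω = 2π·f = 2π·5000 = 3.142e+04 rad/s.
Step 2 — Component impedances:
  R: Z = R = 23.7 Ω
  C: Z = 1/(jωC) = -j/(ω·C) = 0 - j2.567e+04 Ω
Step 3 — Series combination: Z_total = R + C = 23.7 - j2.567e+04 Ω = 2.567e+04∠-89.9° Ω.
Step 4 — Power factor: PF = cos(φ) = Re(Z)/|Z| = 23.7/2.567e+04 = 0.0009233.
Step 5 — Type: Im(Z) = -2.567e+04 ⇒ leading (phase φ = -89.9°).

PF = 0.0009233 (leading, φ = -89.9°)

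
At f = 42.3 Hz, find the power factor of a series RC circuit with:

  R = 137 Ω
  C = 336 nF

Step 1 — Angular frequency: ω = 2π·f = 2π·42.3 = 265.8 rad/s.
Step 2 — Component impedances:
  R: Z = R = 137 Ω
  C: Z = 1/(jωC) = -j/(ω·C) = 0 - j1.12e+04 Ω
Step 3 — Series combination: Z_total = R + C = 137 - j1.12e+04 Ω = 1.12e+04∠-89.3° Ω.
Step 4 — Power factor: PF = cos(φ) = Re(Z)/|Z| = 137/1.12e+04 = 0.01223.
Step 5 — Type: Im(Z) = -1.12e+04 ⇒ leading (phase φ = -89.3°).

PF = 0.01223 (leading, φ = -89.3°)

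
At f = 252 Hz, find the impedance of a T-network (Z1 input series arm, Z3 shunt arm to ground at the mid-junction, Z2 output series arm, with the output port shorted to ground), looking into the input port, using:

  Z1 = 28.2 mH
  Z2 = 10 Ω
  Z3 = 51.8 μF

Step 1 — Angular frequency: ω = 2π·f = 2π·252 = 1583 rad/s.
Step 2 — Component impedances:
  Z1: Z = jωL = j·1583·0.0282 = 0 + j44.65 Ω
  Z2: Z = R = 10 Ω
  Z3: Z = 1/(jωC) = -j/(ω·C) = 0 - j12.19 Ω
Step 3 — With the output port shorted to ground, the output series arm Z2 runs from the junction to ground; the shunt arm Z3 also runs from the junction to ground. They appear in parallel: Z3 || Z2 = 5.978 - j4.903 Ω.
Step 4 — Series with input arm Z1: Z_in = Z1 + (Z3 || Z2) = 5.978 + j39.75 Ω = 40.19∠81.4° Ω.

Z = 5.978 + j39.75 Ω = 40.19∠81.4° Ω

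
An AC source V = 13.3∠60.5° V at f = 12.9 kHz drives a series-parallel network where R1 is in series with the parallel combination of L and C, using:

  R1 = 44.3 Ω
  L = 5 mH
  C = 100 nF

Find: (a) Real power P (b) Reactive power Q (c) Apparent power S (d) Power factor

Step 1 — Angular frequency: ω = 2π·f = 2π·1.29e+04 = 8.105e+04 rad/s.
Step 2 — Component impedances:
  R1: Z = R = 44.3 Ω
  L: Z = jωL = j·8.105e+04·0.005 = 0 + j405.3 Ω
  C: Z = 1/(jωC) = -j/(ω·C) = 0 - j123.4 Ω
Step 3 — Parallel branch: L || C = 1/(1/L + 1/C) = 0 - j177.4 Ω.
Step 4 — Series with R1: Z_total = R1 + (L || C) = 44.3 - j177.4 Ω = 182.8∠-76.0° Ω.
Step 5 — Source phasor: V = 13.3∠60.5° V = 6.549 + j11.58 V.
Step 6 — Current: I = V / Z = -0.05275 + j0.0501 A = 0.07275∠136.5° A.
Step 7 — Complex power: S = V·I* = 0.2344 - j0.9387 VA.
Step 8 — Real power: P = Re(S) = 0.2344 W.
Step 9 — Reactive power: Q = Im(S) = -0.9387 VAR.
Step 10 — Apparent power: |S| = 0.9675 VA.
Step 11 — Power factor: PF = P/|S| = 0.2423 (leading).

(a) P = 0.2344 W  (b) Q = -0.9387 VAR  (c) S = 0.9675 VA  (d) PF = 0.2423 (leading)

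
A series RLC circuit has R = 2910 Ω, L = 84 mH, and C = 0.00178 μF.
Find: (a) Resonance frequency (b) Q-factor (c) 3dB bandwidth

Step 1 — Resonance condition Im(Z)=0 gives ω₀ = 1/√(LC).
Step 2 — ω₀ = 1/√(0.084·1.78e-09) = 8.178e+04 rad/s.
Step 3 — f₀ = ω₀/(2π) = 1.302e+04 Hz.
Step 4 — Series Q: Q = ω₀L/R = 8.178e+04·0.084/2910 = 2.361.
Step 5 — 3dB bandwidth: Δω = ω₀/Q = 3.464e+04 rad/s; BW = Δω/(2π) = 5514 Hz.

(a) f₀ = 1.302e+04 Hz  (b) Q = 2.361  (c) BW = 5514 Hz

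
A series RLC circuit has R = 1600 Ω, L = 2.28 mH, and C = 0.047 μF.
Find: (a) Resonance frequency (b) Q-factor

Step 1 — Resonance condition Im(Z)=0 gives ω₀ = 1/√(LC).
Step 2 — ω₀ = 1/√(0.00228·4.7e-08) = 9.66e+04 rad/s.
Step 3 — f₀ = ω₀/(2π) = 1.537e+04 Hz.
Step 4 — Series Q: Q = ω₀L/R = 9.66e+04·0.00228/1600 = 0.1377.

(a) f₀ = 1.537e+04 Hz  (b) Q = 0.1377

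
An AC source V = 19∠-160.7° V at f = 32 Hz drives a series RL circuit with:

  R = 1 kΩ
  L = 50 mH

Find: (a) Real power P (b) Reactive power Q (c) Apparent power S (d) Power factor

Step 1 — Angular frequency: ω = 2π·f = 2π·32 = 201.1 rad/s.
Step 2 — Component impedances:
  R: Z = R = 1000 Ω
  L: Z = jωL = j·201.1·0.05 = 0 + j10.05 Ω
Step 3 — Series combination: Z_total = R + L = 1000 + j10.05 Ω = 1000∠0.6° Ω.
Step 4 — Source phasor: V = 19∠-160.7° V = -17.93 - j6.28 V.
Step 5 — Current: I = V / Z = -0.01799 - j0.006099 A = 0.019∠-161.3° A.
Step 6 — Complex power: S = V·I* = 0.361 + j0.003629 VA.
Step 7 — Real power: P = Re(S) = 0.361 W.
Step 8 — Reactive power: Q = Im(S) = 0.003629 VAR.
Step 9 — Apparent power: |S| = 0.361 VA.
Step 10 — Power factor: PF = P/|S| = 0.9999 (lagging).

(a) P = 0.361 W  (b) Q = 0.003629 VAR  (c) S = 0.361 VA  (d) PF = 0.9999 (lagging)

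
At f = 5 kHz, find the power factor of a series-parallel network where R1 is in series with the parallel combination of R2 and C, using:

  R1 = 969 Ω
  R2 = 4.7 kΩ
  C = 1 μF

Step 1 — Angular frequency: ω = 2π·f = 2π·5000 = 3.142e+04 rad/s.
Step 2 — Component impedances:
  R1: Z = R = 969 Ω
  R2: Z = R = 4700 Ω
  C: Z = 1/(jωC) = -j/(ω·C) = 0 - j31.83 Ω
Step 3 — Parallel branch: R2 || C = 1/(1/R2 + 1/C) = 0.2156 - j31.83 Ω.
Step 4 — Series with R1: Z_total = R1 + (R2 || C) = 969.2 - j31.83 Ω = 969.7∠-1.9° Ω.
Step 5 — Power factor: PF = cos(φ) = Re(Z)/|Z| = 969.2/969.7 = 0.9995.
Step 6 — Type: Im(Z) = -31.83 ⇒ leading (phase φ = -1.9°).

PF = 0.9995 (leading, φ = -1.9°)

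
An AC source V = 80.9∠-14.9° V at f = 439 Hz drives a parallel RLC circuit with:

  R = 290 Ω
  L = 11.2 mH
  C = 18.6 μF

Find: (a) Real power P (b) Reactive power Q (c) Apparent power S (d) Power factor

Step 1 — Angular frequency: ω = 2π·f = 2π·439 = 2758 rad/s.
Step 2 — Component impedances:
  R: Z = R = 290 Ω
  L: Z = jωL = j·2758·0.0112 = 0 + j30.89 Ω
  C: Z = 1/(jωC) = -j/(ω·C) = 0 - j19.49 Ω
Step 3 — Parallel combination: 1/Z_total = 1/R + 1/L + 1/C; Z_total = 9.309 - j51.12 Ω = 51.96∠-79.7° Ω.
Step 4 — Source phasor: V = 80.9∠-14.9° V = 78.18 - j20.8 V.
Step 5 — Current: I = V / Z = 0.6635 + j1.409 A = 1.557∠64.8° A.
Step 6 — Complex power: S = V·I* = 22.57 - j123.9 VA.
Step 7 — Real power: P = Re(S) = 22.57 W.
Step 8 — Reactive power: Q = Im(S) = -123.9 VAR.
Step 9 — Apparent power: |S| = 126 VA.
Step 10 — Power factor: PF = P/|S| = 0.1792 (leading).

(a) P = 22.57 W  (b) Q = -123.9 VAR  (c) S = 126 VA  (d) PF = 0.1792 (leading)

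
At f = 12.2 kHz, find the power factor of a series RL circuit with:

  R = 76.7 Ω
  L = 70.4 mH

Step 1 — Angular frequency: ω = 2π·f = 2π·1.22e+04 = 7.665e+04 rad/s.
Step 2 — Component impedances:
  R: Z = R = 76.7 Ω
  L: Z = jωL = j·7.665e+04·0.0704 = 0 + j5397 Ω
Step 3 — Series combination: Z_total = R + L = 76.7 + j5397 Ω = 5397∠89.2° Ω.
Step 4 — Power factor: PF = cos(φ) = Re(Z)/|Z| = 76.7/5397 = 0.01421.
Step 5 — Type: Im(Z) = 5397 ⇒ lagging (phase φ = 89.2°).

PF = 0.01421 (lagging, φ = 89.2°)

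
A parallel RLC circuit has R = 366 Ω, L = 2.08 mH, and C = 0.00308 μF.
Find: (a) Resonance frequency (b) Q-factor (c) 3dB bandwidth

Step 1 — Resonance: ω₀ = 1/√(LC) = 1/√(0.00208·3.08e-09) = 3.951e+05 rad/s.
Step 2 — f₀ = ω₀/(2π) = 6.288e+04 Hz.
Step 3 — Parallel Q: Q = R/(ω₀L) = 366/(3.951e+05·0.00208) = 0.4454.
Step 4 — Bandwidth: Δω = ω₀/Q = 8.871e+05 rad/s; BW = Δω/(2π) = 1.412e+05 Hz.

(a) f₀ = 6.288e+04 Hz  (b) Q = 0.4454  (c) BW = 1.412e+05 Hz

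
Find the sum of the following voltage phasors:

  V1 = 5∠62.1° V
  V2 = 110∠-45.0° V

Step 1 — Convert each phasor to rectangular form:
  V1 = 5·(cos(62.1°) + j·sin(62.1°)) = 2.34 + j4.419 V
  V2 = 110·(cos(-45.0°) + j·sin(-45.0°)) = 77.78 - j77.78 V
Step 2 — Sum components: V_total = 80.12 - j73.36 V.
Step 3 — Convert to polar: |V_total| = 108.6 V, ∠V_total = -42.5°.

V_total = 108.6∠-42.5° V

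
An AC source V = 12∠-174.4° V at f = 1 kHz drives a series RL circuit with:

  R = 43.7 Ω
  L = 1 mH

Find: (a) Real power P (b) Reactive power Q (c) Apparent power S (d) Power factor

Step 1 — Angular frequency: ω = 2π·f = 2π·1000 = 6283 rad/s.
Step 2 — Component impedances:
  R: Z = R = 43.7 Ω
  L: Z = jωL = j·6283·0.001 = 0 + j6.283 Ω
Step 3 — Series combination: Z_total = R + L = 43.7 + j6.283 Ω = 44.15∠8.2° Ω.
Step 4 — Source phasor: V = 12∠-174.4° V = -11.94 - j1.171 V.
Step 5 — Current: I = V / Z = -0.2715 + j0.01224 A = 0.2718∠177.4° A.
Step 6 — Complex power: S = V·I* = 3.228 + j0.4642 VA.
Step 7 — Real power: P = Re(S) = 3.228 W.
Step 8 — Reactive power: Q = Im(S) = 0.4642 VAR.
Step 9 — Apparent power: |S| = 3.262 VA.
Step 10 — Power factor: PF = P/|S| = 0.9898 (lagging).

(a) P = 3.228 W  (b) Q = 0.4642 VAR  (c) S = 3.262 VA  (d) PF = 0.9898 (lagging)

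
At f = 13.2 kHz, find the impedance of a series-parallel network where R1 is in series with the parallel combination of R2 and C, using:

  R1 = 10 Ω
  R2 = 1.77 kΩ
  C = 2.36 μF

Step 1 — Angular frequency: ω = 2π·f = 2π·1.32e+04 = 8.294e+04 rad/s.
Step 2 — Component impedances:
  R1: Z = R = 10 Ω
  R2: Z = R = 1770 Ω
  C: Z = 1/(jωC) = -j/(ω·C) = 0 - j5.109 Ω
Step 3 — Parallel branch: R2 || C = 1/(1/R2 + 1/C) = 0.01475 - j5.109 Ω.
Step 4 — Series with R1: Z_total = R1 + (R2 || C) = 10.01 - j5.109 Ω = 11.24∠-27.0° Ω.

Z = 10.01 - j5.109 Ω = 11.24∠-27.0° Ω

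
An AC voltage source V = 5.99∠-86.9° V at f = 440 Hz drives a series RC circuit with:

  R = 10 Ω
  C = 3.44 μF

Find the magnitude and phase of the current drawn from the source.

Step 1 — Angular frequency: ω = 2π·f = 2π·440 = 2765 rad/s.
Step 2 — Component impedances:
  R: Z = R = 10 Ω
  C: Z = 1/(jωC) = -j/(ω·C) = 0 - j105.1 Ω
Step 3 — Series combination: Z_total = R + C = 10 - j105.1 Ω = 105.6∠-84.6° Ω.
Step 4 — Source phasor: V = 5.99∠-86.9° V = 0.3239 - j5.981 V.
Step 5 — Ohm's law: I = V / Z_total = (0.3239 - j5.981) / (10 - j105.1) = 0.05666 - j0.002308 A.
Step 6 — Convert to polar: |I| = 0.05671 A, ∠I = -2.3°.

I = 0.05671∠-2.3° A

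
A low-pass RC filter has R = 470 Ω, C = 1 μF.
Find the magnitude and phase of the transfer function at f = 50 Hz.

Step 1 — Angular frequency: ω = 2π·50 = 314.2 rad/s.
Step 2 — Transfer function: H(jω) = 1/(1 + jωRC).
Step 3 — Denominator: 1 + jωRC = 1 + j·314.2·470·1e-06 = 1 + j0.1477.
Step 4 — H = 0.9787 - j0.1445.
Step 5 — Magnitude: |H| = 0.9893 (-0.1 dB); phase: φ = -8.4°.

|H| = 0.9893 (-0.1 dB), φ = -8.4°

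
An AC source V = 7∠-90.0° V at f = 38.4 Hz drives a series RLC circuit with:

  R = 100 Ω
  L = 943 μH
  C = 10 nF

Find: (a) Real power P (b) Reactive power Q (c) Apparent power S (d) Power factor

Step 1 — Angular frequency: ω = 2π·f = 2π·38.4 = 241.3 rad/s.
Step 2 — Component impedances:
  R: Z = R = 100 Ω
  L: Z = jωL = j·241.3·0.000943 = 0 + j0.2275 Ω
  C: Z = 1/(jωC) = -j/(ω·C) = 0 - j4.145e+05 Ω
Step 3 — Series combination: Z_total = R + L + C = 100 - j4.145e+05 Ω = 4.145e+05∠-90.0° Ω.
Step 4 — Source phasor: V = 7∠-90.0° V = 0 - j7 V.
Step 5 — Current: I = V / Z = 1.689e-05 - j4.075e-09 A = 1.689e-05∠-0.0° A.
Step 6 — Complex power: S = V·I* = 2.852e-08 - j0.0001182 VA.
Step 7 — Real power: P = Re(S) = 2.852e-08 W.
Step 8 — Reactive power: Q = Im(S) = -0.0001182 VAR.
Step 9 — Apparent power: |S| = 0.0001182 VA.
Step 10 — Power factor: PF = P/|S| = 0.0002413 (leading).

(a) P = 2.852e-08 W  (b) Q = -0.0001182 VAR  (c) S = 0.0001182 VA  (d) PF = 0.0002413 (leading)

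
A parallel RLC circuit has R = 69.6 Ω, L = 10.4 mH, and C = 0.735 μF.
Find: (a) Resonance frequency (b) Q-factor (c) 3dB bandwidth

Step 1 — Resonance: ω₀ = 1/√(LC) = 1/√(0.0104·7.35e-07) = 1.144e+04 rad/s.
Step 2 — f₀ = ω₀/(2π) = 1820 Hz.
Step 3 — Parallel Q: Q = R/(ω₀L) = 69.6/(1.144e+04·0.0104) = 0.5851.
Step 4 — Bandwidth: Δω = ω₀/Q = 1.955e+04 rad/s; BW = Δω/(2π) = 3111 Hz.

(a) f₀ = 1820 Hz  (b) Q = 0.5851  (c) BW = 3111 Hz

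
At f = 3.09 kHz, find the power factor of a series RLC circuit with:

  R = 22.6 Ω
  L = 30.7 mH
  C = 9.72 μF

Step 1 — Angular frequency: ω = 2π·f = 2π·3090 = 1.942e+04 rad/s.
Step 2 — Component impedances:
  R: Z = R = 22.6 Ω
  L: Z = jωL = j·1.942e+04·0.0307 = 0 + j596 Ω
  C: Z = 1/(jωC) = -j/(ω·C) = 0 - j5.299 Ω
Step 3 — Series combination: Z_total = R + L + C = 22.6 + j590.7 Ω = 591.2∠87.8° Ω.
Step 4 — Power factor: PF = cos(φ) = Re(Z)/|Z| = 22.6/591.2 = 0.03823.
Step 5 — Type: Im(Z) = 590.7 ⇒ lagging (phase φ = 87.8°).

PF = 0.03823 (lagging, φ = 87.8°)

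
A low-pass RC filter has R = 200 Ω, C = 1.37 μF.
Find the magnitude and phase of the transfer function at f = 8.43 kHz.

Step 1 — Angular frequency: ω = 2π·8430 = 5.297e+04 rad/s.
Step 2 — Transfer function: H(jω) = 1/(1 + jωRC).
Step 3 — Denominator: 1 + jωRC = 1 + j·5.297e+04·200·1.37e-06 = 1 + j14.51.
Step 4 — H = 0.004725 - j0.06858.
Step 5 — Magnitude: |H| = 0.06874 (-23.3 dB); phase: φ = -86.1°.

|H| = 0.06874 (-23.3 dB), φ = -86.1°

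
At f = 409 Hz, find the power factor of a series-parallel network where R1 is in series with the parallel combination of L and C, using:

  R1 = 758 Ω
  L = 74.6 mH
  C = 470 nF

Step 1 — Angular frequency: ω = 2π·f = 2π·409 = 2570 rad/s.
Step 2 — Component impedances:
  R1: Z = R = 758 Ω
  L: Z = jωL = j·2570·0.0746 = 0 + j191.7 Ω
  C: Z = 1/(jωC) = -j/(ω·C) = 0 - j827.9 Ω
Step 3 — Parallel branch: L || C = 1/(1/L + 1/C) = 0 + j249.5 Ω.
Step 4 — Series with R1: Z_total = R1 + (L || C) = 758 + j249.5 Ω = 798∠18.2° Ω.
Step 5 — Power factor: PF = cos(φ) = Re(Z)/|Z| = 758/798 = 0.9499.
Step 6 — Type: Im(Z) = 249.5 ⇒ lagging (phase φ = 18.2°).

PF = 0.9499 (lagging, φ = 18.2°)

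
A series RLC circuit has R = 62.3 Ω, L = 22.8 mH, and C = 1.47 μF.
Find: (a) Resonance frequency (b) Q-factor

Step 1 — Resonance condition Im(Z)=0 gives ω₀ = 1/√(LC).
Step 2 — ω₀ = 1/√(0.0228·1.47e-06) = 5462 rad/s.
Step 3 — f₀ = ω₀/(2π) = 869.3 Hz.
Step 4 — Series Q: Q = ω₀L/R = 5462·0.0228/62.3 = 1.999.

(a) f₀ = 869.3 Hz  (b) Q = 1.999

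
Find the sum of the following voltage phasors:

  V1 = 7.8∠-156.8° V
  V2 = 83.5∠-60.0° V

Step 1 — Convert each phasor to rectangular form:
  V1 = 7.8·(cos(-156.8°) + j·sin(-156.8°)) = -7.169 - j3.073 V
  V2 = 83.5·(cos(-60.0°) + j·sin(-60.0°)) = 41.75 - j72.31 V
Step 2 — Sum components: V_total = 34.58 - j75.39 V.
Step 3 — Convert to polar: |V_total| = 82.94 V, ∠V_total = -65.4°.

V_total = 82.94∠-65.4° V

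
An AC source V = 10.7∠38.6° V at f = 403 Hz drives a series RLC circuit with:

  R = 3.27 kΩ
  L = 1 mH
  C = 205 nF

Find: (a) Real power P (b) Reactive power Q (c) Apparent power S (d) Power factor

Step 1 — Angular frequency: ω = 2π·f = 2π·403 = 2532 rad/s.
Step 2 — Component impedances:
  R: Z = R = 3270 Ω
  L: Z = jωL = j·2532·0.001 = 0 + j2.532 Ω
  C: Z = 1/(jωC) = -j/(ω·C) = 0 - j1926 Ω
Step 3 — Series combination: Z_total = R + L + C = 3270 - j1924 Ω = 3794∠-30.5° Ω.
Step 4 — Source phasor: V = 10.7∠38.6° V = 8.362 + j6.676 V.
Step 5 — Current: I = V / Z = 0.001007 + j0.002634 A = 0.00282∠69.1° A.
Step 6 — Complex power: S = V·I* = 0.02601 - j0.0153 VA.
Step 7 — Real power: P = Re(S) = 0.02601 W.
Step 8 — Reactive power: Q = Im(S) = -0.0153 VAR.
Step 9 — Apparent power: |S| = 0.03018 VA.
Step 10 — Power factor: PF = P/|S| = 0.8619 (leading).

(a) P = 0.02601 W  (b) Q = -0.0153 VAR  (c) S = 0.03018 VA  (d) PF = 0.8619 (leading)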